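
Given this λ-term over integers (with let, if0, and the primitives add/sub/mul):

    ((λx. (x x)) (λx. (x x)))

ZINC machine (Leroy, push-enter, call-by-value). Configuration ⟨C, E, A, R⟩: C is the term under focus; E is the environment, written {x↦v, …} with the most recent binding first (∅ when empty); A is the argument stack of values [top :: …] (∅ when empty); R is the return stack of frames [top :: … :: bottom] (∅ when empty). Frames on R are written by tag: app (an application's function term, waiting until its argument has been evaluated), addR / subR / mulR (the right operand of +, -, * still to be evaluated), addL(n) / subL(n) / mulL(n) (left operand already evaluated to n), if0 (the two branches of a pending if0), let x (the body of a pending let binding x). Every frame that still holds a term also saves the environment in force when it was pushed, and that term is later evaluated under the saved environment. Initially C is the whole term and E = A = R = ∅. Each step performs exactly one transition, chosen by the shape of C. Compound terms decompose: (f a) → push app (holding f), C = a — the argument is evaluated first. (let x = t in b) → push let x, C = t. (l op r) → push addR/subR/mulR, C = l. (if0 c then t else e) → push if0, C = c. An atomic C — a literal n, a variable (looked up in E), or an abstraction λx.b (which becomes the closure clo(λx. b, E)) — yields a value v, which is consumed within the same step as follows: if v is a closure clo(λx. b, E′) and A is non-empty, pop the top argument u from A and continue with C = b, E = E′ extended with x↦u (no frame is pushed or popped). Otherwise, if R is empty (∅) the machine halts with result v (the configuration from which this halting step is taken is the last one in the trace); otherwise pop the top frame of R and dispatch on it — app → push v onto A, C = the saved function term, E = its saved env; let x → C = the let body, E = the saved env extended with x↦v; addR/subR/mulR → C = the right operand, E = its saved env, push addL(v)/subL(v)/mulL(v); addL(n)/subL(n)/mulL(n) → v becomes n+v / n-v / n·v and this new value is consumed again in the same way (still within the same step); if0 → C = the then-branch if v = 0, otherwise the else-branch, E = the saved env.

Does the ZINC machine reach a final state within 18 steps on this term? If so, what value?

step 0: [C=((λx. (x x)) (λx. (x x))) | E=∅ | A=∅ | R=∅]
step 1: [C=(λx. (x x)) | E=∅ | A=∅ | R=[app]]
step 2: [C=(λx. (x x)) | E=∅ | A=[clo(λx. (x x), ∅)] | R=∅]
step 3: [C=(x x) | E={x↦clo(λx. (x x), ∅)} | A=∅ | R=∅]
step 4: [C=x | E={x↦clo(λx. (x x), ∅)} | A=∅ | R=[app]]
step 5: [C=x | E={x↦clo(λx. (x x), ∅)} | A=[clo(λx. (x x), ∅)] | R=∅]
… configuration repeats with period 3 (steps 3–5 recur indefinitely) …

Answer: DIVERGES (no final state within 18 steps)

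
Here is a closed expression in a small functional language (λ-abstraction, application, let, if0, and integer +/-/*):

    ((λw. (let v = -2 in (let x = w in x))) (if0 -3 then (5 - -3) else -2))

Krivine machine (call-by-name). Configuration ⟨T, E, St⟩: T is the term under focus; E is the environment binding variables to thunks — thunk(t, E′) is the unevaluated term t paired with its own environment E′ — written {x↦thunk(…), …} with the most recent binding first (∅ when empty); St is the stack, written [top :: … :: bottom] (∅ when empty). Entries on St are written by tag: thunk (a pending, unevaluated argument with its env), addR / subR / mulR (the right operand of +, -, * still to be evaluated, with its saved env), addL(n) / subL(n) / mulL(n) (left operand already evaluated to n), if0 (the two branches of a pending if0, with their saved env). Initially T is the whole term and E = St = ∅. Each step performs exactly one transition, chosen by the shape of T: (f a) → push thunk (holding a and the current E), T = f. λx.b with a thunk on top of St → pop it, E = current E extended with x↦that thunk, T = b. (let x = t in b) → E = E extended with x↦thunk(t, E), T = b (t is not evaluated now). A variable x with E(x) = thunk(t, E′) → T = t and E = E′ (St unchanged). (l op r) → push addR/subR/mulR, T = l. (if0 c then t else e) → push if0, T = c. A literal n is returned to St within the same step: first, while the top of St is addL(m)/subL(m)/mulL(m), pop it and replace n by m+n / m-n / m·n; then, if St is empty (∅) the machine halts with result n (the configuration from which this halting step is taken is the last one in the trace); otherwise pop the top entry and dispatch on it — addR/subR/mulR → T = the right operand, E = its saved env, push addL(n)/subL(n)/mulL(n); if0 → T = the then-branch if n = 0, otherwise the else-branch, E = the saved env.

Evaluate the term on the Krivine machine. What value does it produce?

Answer: -2

Machine steps:
[0] ⟨T=((λw. (let v = -2 in (let x = w in x))) (if0 -3 then (5 - -3) else -2)); E=∅; St=∅⟩
[1] ⟨T=(λw. (let v = -2 in (let x = w in x))); E=∅; St=[thunk]⟩
[2] ⟨T=(let v = -2 in (let x = w in x)); E={w↦thunk((if0 -3 then (5 - -3) else -2), ∅)}; St=∅⟩
[3] ⟨T=(let x = w in x); E={v↦thunk(-2, {w↦thunk((if0 -3 then (5 - -3) else -2), ∅)}), w↦thunk((if0 -3 then (5 - -3) else -2), ∅)}; St=∅⟩
[4] ⟨T=x; E={x↦thunk(w, {v↦thunk(-2, {w↦thunk((if0 -3 then (5 - -3) else -2), ∅)}), w↦thunk((if0 -3 then (5 - -3) else -2), ∅)}), v↦thunk(-2, {w↦thunk((if0 -3 then (5 - -3) else -2), ∅)}), w↦thunk((if0 -3 then (5 - -3) else -2), ∅)}; St=∅⟩
[5] ⟨T=w; E={v↦thunk(-2, {w↦thunk((if0 -3 then (5 - -3) else -2), ∅)}), w↦thunk((if0 -3 then (5 - -3) else -2), ∅)}; St=∅⟩
[6] ⟨T=(if0 -3 then (5 - -3) else -2); E=∅; St=∅⟩
[7] ⟨T=-3; E=∅; St=[if0]⟩
[8] ⟨T=-2; E=∅; St=∅⟩
→ final value -2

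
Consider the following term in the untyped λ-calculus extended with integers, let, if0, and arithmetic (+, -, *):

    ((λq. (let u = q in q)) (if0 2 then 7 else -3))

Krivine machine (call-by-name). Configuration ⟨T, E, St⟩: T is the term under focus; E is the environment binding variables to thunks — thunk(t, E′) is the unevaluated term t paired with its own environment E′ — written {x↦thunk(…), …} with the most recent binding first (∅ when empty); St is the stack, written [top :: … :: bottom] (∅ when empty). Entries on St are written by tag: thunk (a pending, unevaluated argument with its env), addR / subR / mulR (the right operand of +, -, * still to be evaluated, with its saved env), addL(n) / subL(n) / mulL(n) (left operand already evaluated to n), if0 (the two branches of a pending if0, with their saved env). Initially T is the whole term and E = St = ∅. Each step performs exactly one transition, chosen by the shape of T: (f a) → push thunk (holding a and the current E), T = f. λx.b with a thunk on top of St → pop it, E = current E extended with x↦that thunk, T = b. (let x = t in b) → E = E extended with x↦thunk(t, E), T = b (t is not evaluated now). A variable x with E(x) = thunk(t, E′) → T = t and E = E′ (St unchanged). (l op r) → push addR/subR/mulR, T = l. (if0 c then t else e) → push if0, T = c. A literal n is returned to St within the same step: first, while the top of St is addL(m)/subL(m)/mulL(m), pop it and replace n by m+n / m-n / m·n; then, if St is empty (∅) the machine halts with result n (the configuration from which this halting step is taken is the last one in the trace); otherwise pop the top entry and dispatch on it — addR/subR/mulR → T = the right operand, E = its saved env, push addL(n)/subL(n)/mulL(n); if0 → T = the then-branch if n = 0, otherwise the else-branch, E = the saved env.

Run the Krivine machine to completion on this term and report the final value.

0. ⟨T=((λq. (let u = q in q)) (if0 2 then 7 else -3)); E=∅; St=∅⟩
1. ⟨T=(λq. (let u = q in q)); E=∅; St=[thunk]⟩
2. ⟨T=(let u = q in q); E={q↦thunk((if0 2 then 7 else -3), ∅)}; St=∅⟩
3. ⟨T=q; E={u↦thunk(q, {q↦thunk((if0 2 then 7 else -3), ∅)}), q↦thunk((if0 2 then 7 else -3), ∅)}; St=∅⟩
4. ⟨T=(if0 2 then 7 else -3); E=∅; St=∅⟩
5. ⟨T=2; E=∅; St=[if0]⟩
6. ⟨T=-3; E=∅; St=∅⟩
→ final value -3

Answer: -3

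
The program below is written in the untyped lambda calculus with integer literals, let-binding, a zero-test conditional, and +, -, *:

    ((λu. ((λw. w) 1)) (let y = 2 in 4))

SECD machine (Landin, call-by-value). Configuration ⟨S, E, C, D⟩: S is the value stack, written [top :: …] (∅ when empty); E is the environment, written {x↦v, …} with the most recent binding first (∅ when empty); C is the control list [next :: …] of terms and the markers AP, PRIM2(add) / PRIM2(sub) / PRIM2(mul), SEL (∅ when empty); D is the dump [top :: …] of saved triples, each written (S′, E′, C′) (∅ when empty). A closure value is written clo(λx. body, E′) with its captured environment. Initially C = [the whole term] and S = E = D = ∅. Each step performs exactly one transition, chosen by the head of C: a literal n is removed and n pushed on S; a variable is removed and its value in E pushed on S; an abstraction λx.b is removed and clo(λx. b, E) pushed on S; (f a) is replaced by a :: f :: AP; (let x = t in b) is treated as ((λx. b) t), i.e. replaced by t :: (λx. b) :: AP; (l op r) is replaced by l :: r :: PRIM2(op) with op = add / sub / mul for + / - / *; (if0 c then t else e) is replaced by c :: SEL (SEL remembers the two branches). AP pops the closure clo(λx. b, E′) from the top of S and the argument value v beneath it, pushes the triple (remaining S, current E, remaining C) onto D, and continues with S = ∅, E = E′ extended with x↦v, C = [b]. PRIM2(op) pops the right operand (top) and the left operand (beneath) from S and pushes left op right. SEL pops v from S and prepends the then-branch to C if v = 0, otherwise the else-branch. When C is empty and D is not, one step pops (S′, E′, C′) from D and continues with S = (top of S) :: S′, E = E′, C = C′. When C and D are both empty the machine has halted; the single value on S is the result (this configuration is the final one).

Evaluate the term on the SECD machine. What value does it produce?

[0] ⟨S=∅; E=∅; C=[((λu. ((λw. w) 1)) (let y = 2 in 4))]; D=∅⟩
[1] ⟨S=∅; E=∅; C=[(let y = 2 in 4) :: (λu. ((λw. w) 1)) :: AP]; D=∅⟩
[2] ⟨S=∅; E=∅; C=[2 :: (λy. 4) :: AP :: (λu. ((λw. w) 1)) :: AP]; D=∅⟩
[3] ⟨S=[2]; E=∅; C=[(λy. 4) :: AP :: (λu. ((λw. w) 1)) :: AP]; D=∅⟩
[4] ⟨S=[clo(λy. 4, ∅) :: 2]; E=∅; C=[AP :: (λu. ((λw. w) 1)) :: AP]; D=∅⟩
[5] ⟨S=∅; E={y↦2}; C=[4]; D=[(∅, ∅, [(λu. ((λw. w) 1)) :: AP])]⟩
[6] ⟨S=[4]; E={y↦2}; C=∅; D=[(∅, ∅, [(λu. ((λw. w) 1)) :: AP])]⟩
[7] ⟨S=[4]; E=∅; C=[(λu. ((λw. w) 1)) :: AP]; D=∅⟩
[8] ⟨S=[clo(λu. ((λw. w) 1), ∅) :: 4]; E=∅; C=[AP]; D=∅⟩
[9] ⟨S=∅; E={u↦4}; C=[((λw. w) 1)]; D=[(∅, ∅, ∅)]⟩
[10] ⟨S=∅; E={u↦4}; C=[1 :: (λw. w) :: AP]; D=[(∅, ∅, ∅)]⟩
[11] ⟨S=[1]; E={u↦4}; C=[(λw. w) :: AP]; D=[(∅, ∅, ∅)]⟩
[12] ⟨S=[clo(λw. w, {u↦4}) :: 1]; E={u↦4}; C=[AP]; D=[(∅, ∅, ∅)]⟩
[13] ⟨S=∅; E={w↦1, u↦4}; C=[w]; D=[(∅, {u↦4}, ∅) :: (∅, ∅, ∅)]⟩
[14] ⟨S=[1]; E={w↦1, u↦4}; C=∅; D=[(∅, {u↦4}, ∅) :: (∅, ∅, ∅)]⟩
[15] ⟨S=[1]; E={u↦4}; C=∅; D=[(∅, ∅, ∅)]⟩
[16] ⟨S=[1]; E=∅; C=∅; D=∅⟩
→ final value 1

Answer: 1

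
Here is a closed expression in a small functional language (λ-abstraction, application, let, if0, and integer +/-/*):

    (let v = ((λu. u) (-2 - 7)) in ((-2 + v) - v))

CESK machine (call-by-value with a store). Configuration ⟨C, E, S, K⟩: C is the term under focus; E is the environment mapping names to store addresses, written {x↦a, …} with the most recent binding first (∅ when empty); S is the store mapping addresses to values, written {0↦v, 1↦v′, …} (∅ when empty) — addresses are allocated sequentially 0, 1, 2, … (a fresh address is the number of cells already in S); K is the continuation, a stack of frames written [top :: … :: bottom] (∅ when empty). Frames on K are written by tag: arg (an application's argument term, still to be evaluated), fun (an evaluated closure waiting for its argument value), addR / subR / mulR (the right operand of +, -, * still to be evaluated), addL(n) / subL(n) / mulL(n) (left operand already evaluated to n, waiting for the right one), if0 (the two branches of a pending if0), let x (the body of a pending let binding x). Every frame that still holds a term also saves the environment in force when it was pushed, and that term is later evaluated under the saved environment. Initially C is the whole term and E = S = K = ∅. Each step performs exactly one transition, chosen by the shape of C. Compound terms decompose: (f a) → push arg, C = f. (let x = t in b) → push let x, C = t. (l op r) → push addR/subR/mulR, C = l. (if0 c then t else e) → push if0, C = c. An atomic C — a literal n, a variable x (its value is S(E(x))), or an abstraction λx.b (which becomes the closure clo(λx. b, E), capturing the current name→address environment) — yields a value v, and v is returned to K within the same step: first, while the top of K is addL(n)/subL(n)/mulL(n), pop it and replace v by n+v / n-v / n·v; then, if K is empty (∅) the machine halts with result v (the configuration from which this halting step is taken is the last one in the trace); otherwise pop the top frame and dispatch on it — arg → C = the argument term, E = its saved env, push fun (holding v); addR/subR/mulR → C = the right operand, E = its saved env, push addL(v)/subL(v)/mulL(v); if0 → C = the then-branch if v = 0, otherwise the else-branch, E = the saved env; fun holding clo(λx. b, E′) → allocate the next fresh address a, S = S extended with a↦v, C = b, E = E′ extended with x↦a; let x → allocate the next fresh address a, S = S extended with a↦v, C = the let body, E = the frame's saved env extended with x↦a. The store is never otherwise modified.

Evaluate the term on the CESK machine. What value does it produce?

Answer: -2

Execution trace:
t=0: [C=(let v = ((λu. u) (-2 - 7)) in ((-2 + v) - v)) | E=∅ | S=∅ | K=∅]
t=1: [C=((λu. u) (-2 - 7)) | E=∅ | S=∅ | K=[let v]]
t=2: [C=(λu. u) | E=∅ | S=∅ | K=[arg :: let v]]
t=3: [C=(-2 - 7) | E=∅ | S=∅ | K=[fun :: let v]]
t=4: [C=-2 | E=∅ | S=∅ | K=[subR :: fun :: let v]]
t=5: [C=7 | E=∅ | S=∅ | K=[subL(-2) :: fun :: let v]]
t=6: [C=u | E={u↦0} | S={0↦-9} | K=[let v]]
t=7: [C=((-2 + v) - v) | E={v↦1} | S={0↦-9, 1↦-9} | K=∅]
t=8: [C=(-2 + v) | E={v↦1} | S={0↦-9, 1↦-9} | K=[subR]]
t=9: [C=-2 | E={v↦1} | S={0↦-9, 1↦-9} | K=[addR :: subR]]
t=10: [C=v | E={v↦1} | S={0↦-9, 1↦-9} | K=[addL(-2) :: subR]]
t=11: [C=v | E={v↦1} | S={0↦-9, 1↦-9} | K=[subL(-11)]]
→ final value -2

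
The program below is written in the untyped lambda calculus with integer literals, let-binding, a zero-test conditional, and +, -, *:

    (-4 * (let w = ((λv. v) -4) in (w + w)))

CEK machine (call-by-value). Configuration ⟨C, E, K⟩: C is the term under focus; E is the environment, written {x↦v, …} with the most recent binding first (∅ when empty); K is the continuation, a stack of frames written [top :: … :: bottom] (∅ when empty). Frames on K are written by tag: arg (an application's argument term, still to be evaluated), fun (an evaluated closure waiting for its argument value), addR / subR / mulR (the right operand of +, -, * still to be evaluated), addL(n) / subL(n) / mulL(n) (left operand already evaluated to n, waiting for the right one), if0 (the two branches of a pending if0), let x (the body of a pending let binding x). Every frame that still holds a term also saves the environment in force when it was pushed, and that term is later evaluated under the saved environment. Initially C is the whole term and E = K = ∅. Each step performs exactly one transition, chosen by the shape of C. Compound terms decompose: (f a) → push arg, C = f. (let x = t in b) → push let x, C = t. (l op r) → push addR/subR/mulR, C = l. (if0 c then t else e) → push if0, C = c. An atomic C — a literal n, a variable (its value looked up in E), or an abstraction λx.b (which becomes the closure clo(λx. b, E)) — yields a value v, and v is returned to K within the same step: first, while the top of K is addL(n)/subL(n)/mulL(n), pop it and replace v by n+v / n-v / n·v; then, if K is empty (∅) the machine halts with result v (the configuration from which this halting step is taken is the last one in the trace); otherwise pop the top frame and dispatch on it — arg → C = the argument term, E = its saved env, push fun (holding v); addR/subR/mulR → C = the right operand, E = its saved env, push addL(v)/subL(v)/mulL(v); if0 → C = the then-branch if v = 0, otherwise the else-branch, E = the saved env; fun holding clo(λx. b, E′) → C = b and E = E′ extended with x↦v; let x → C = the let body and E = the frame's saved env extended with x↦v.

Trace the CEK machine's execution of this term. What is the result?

Answer: 32

Machine steps:
0. [C=(-4 * (let w = ((λv. v) -4) in (w + w))) | E=∅ | K=∅]
1. [C=-4 | E=∅ | K=[mulR]]
2. [C=(let w = ((λv. v) -4) in (w + w)) | E=∅ | K=[mulL(-4)]]
3. [C=((λv. v) -4) | E=∅ | K=[let w :: mulL(-4)]]
4. [C=(λv. v) | E=∅ | K=[arg :: let w :: mulL(-4)]]
5. [C=-4 | E=∅ | K=[fun :: let w :: mulL(-4)]]
6. [C=v | E={v↦-4} | K=[let w :: mulL(-4)]]
7. [C=(w + w) | E={w↦-4} | K=[mulL(-4)]]
8. [C=w | E={w↦-4} | K=[addR :: mulL(-4)]]
9. [C=w | E={w↦-4} | K=[addL(-4) :: mulL(-4)]]
→ final value 32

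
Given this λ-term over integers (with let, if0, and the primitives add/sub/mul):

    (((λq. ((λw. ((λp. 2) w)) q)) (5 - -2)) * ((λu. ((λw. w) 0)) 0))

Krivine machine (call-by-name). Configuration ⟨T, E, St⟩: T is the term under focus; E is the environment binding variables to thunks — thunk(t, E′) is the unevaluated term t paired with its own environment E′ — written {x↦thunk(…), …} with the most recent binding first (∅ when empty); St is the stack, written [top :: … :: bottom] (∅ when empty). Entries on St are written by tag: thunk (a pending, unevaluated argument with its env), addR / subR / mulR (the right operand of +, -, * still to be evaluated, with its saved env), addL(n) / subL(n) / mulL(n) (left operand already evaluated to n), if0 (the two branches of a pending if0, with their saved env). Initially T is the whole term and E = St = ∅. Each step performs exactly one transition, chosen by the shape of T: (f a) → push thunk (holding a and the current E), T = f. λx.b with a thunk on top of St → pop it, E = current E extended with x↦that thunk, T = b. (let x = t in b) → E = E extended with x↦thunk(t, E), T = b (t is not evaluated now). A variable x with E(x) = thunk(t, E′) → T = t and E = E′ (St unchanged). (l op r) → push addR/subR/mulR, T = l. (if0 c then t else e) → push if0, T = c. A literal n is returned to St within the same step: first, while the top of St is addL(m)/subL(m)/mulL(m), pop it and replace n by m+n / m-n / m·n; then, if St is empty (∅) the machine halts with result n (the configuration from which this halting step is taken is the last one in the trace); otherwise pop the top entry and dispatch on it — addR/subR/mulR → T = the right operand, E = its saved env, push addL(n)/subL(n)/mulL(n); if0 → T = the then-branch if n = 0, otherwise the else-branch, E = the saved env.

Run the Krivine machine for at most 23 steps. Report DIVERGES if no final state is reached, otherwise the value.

Answer: 0

Execution trace:
[0] <T=(((λq. ((λw. ((λp. 2) w)) q)) (5 - -2)) * ((λu. ((λw. w) 0)) 0)), E=∅, St=∅>
[1] <T=((λq. ((λw. ((λp. 2) w)) q)) (5 - -2)), E=∅, St=[mulR]>
[2] <T=(λq. ((λw. ((λp. 2) w)) q)), E=∅, St=[thunk :: mulR]>
[3] <T=((λw. ((λp. 2) w)) q), E={q↦thunk((5 - -2), ∅)}, St=[mulR]>
[4] <T=(λw. ((λp. 2) w)), E={q↦thunk((5 - -2), ∅)}, St=[thunk :: mulR]>
[5] <T=((λp. 2) w), E={w↦thunk(q, {q↦thunk((5 - -2), ∅)}), q↦thunk((5 - -2), ∅)}, St=[mulR]>
[6] <T=(λp. 2), E={w↦thunk(q, {q↦thunk((5 - -2), ∅)}), q↦thunk((5 - -2), ∅)}, St=[thunk :: mulR]>
[7] <T=2, E={p↦thunk(w, {w↦thunk(q, {q↦thunk((5 - -2), ∅)}), q↦thunk((5 - -2), ∅)}), w↦thunk(q, {q↦thunk((5 - -2), ∅)}), q↦thunk((5 - -2), ∅)}, St=[mulR]>
[8] <T=((λu. ((λw. w) 0)) 0), E=∅, St=[mulL(2)]>
[9] <T=(λu. ((λw. w) 0)), E=∅, St=[thunk :: mulL(2)]>
[10] <T=((λw. w) 0), E={u↦thunk(0, ∅)}, St=[mulL(2)]>
[11] <T=(λw. w), E={u↦thunk(0, ∅)}, St=[thunk :: mulL(2)]>
[12] <T=w, E={w↦thunk(0, {u↦thunk(0, ∅)}), u↦thunk(0, ∅)}, St=[mulL(2)]>
[13] <T=0, E={u↦thunk(0, ∅)}, St=[mulL(2)]>
→ final value 0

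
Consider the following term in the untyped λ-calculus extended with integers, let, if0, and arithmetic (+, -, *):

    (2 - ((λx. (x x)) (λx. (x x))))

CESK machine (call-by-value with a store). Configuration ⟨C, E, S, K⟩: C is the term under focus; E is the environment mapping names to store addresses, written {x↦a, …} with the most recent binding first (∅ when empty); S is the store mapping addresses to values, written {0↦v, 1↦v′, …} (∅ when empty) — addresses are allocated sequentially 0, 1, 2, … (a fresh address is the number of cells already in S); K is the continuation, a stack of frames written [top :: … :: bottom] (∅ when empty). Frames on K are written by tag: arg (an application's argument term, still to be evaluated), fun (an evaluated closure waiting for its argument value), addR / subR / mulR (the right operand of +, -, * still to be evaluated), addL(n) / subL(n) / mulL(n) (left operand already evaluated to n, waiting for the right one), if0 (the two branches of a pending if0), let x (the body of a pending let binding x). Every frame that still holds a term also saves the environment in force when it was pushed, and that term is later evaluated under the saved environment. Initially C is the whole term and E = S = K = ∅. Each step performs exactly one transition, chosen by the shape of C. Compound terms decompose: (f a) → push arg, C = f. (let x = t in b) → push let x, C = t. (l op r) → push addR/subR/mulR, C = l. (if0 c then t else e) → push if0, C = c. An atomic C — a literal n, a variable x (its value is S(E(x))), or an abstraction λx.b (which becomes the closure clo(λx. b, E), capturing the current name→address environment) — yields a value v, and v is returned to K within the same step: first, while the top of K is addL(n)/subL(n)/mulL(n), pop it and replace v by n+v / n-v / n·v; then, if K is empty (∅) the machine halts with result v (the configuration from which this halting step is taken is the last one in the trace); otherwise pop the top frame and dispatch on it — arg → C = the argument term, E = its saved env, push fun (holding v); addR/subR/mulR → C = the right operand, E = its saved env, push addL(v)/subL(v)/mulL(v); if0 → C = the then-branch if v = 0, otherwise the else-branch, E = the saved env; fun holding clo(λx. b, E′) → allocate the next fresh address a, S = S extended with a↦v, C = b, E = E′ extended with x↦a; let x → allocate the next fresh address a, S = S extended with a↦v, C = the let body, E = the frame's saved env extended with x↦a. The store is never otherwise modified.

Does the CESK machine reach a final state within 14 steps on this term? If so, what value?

Answer: DIVERGES (no final state within 14 steps)

Execution trace:
0. ⟨C=(2 - ((λx. (x x)) (λx. (x x)))); E=∅; S=∅; K=∅⟩
1. ⟨C=2; E=∅; S=∅; K=[subR]⟩
2. ⟨C=((λx. (x x)) (λx. (x x))); E=∅; S=∅; K=[subL(2)]⟩
3. ⟨C=(λx. (x x)); E=∅; S=∅; K=[arg :: subL(2)]⟩
4. ⟨C=(λx. (x x)); E=∅; S=∅; K=[fun :: subL(2)]⟩
5. ⟨C=(x x); E={x↦0}; S={0↦clo(λx. (x x), ∅)}; K=[subL(2)]⟩
6. ⟨C=x; E={x↦0}; S={0↦clo(λx. (x x), ∅)}; K=[arg :: subL(2)]⟩
7. ⟨C=x; E={x↦0}; S={0↦clo(λx. (x x), ∅)}; K=[fun :: subL(2)]⟩
8. ⟨C=(x x); E={x↦1}; S={0↦clo(λx. (x x), ∅), 1↦clo(λx. (x x), ∅)}; K=[subL(2)]⟩
9. ⟨C=x; E={x↦1}; S={0↦clo(λx. (x x), ∅), 1↦clo(λx. (x x), ∅)}; K=[arg :: subL(2)]⟩
10. ⟨C=x; E={x↦1}; S={0↦clo(λx. (x x), ∅), 1↦clo(λx. (x x), ∅)}; K=[fun :: subL(2)]⟩
11. ⟨C=(x x); E={x↦2}; S={0↦clo(λx. (x x), ∅), 1↦clo(λx. (x x), ∅), 2↦clo(λx. (x x), ∅)}; K=[subL(2)]⟩
12. ⟨C=x; E={x↦2}; S={0↦clo(λx. (x x), ∅), 1↦clo(λx. (x x), ∅), 2↦clo(λx. (x x), ∅)}; K=[arg :: subL(2)]⟩
13. ⟨C=x; E={x↦2}; S={0↦clo(λx. (x x), ∅), 1↦clo(λx. (x x), ∅), 2↦clo(λx. (x x), ∅)}; K=[fun :: subL(2)]⟩
14. ⟨C=(x x); E={x↦3}; S={0↦clo(λx. (x x), ∅), 1↦clo(λx. (x x), ∅), 2↦clo(λx. (x x), ∅), 3↦clo(λx. (x x), ∅)}; K=[subL(2)]⟩
→ 14 transitions taken and the configuration is still not final: no result within 14 steps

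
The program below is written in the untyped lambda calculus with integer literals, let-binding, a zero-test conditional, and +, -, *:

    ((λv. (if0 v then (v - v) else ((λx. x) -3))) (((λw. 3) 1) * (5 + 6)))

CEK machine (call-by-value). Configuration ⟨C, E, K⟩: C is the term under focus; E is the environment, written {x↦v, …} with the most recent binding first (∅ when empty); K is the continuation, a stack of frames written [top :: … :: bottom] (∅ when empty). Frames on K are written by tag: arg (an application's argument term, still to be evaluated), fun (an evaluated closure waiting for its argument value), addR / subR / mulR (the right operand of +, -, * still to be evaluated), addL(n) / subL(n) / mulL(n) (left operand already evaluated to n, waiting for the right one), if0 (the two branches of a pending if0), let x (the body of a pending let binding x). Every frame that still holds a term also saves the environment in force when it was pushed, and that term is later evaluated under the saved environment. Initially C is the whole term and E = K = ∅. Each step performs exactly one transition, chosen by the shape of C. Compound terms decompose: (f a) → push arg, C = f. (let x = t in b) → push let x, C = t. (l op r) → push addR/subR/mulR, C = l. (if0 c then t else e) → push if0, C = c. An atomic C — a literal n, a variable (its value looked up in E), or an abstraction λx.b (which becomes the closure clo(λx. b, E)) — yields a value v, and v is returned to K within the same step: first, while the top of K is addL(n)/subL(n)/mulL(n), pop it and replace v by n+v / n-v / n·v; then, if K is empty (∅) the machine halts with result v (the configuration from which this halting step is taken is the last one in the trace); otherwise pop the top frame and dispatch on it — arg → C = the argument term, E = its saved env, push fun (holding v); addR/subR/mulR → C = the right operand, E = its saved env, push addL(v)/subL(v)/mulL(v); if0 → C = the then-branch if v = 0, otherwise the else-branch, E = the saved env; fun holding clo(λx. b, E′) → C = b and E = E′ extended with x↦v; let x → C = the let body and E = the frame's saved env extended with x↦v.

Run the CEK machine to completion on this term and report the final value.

Answer: -3

Derivation:
[0] ⟨C=((λv. (if0 v then (v - v) else ((λx. x) -3))) (((λw. 3) 1) * (5 + 6))); E=∅; K=∅⟩
[1] ⟨C=(λv. (if0 v then (v - v) else ((λx. x) -3))); E=∅; K=[arg]⟩
[2] ⟨C=(((λw. 3) 1) * (5 + 6)); E=∅; K=[fun]⟩
[3] ⟨C=((λw. 3) 1); E=∅; K=[mulR :: fun]⟩
[4] ⟨C=(λw. 3); E=∅; K=[arg :: mulR :: fun]⟩
[5] ⟨C=1; E=∅; K=[fun :: mulR :: fun]⟩
[6] ⟨C=3; E={w↦1}; K=[mulR :: fun]⟩
[7] ⟨C=(5 + 6); E=∅; K=[mulL(3) :: fun]⟩
[8] ⟨C=5; E=∅; K=[addR :: mulL(3) :: fun]⟩
[9] ⟨C=6; E=∅; K=[addL(5) :: mulL(3) :: fun]⟩
[10] ⟨C=(if0 v then (v - v) else ((λx. x) -3)); E={v↦33}; K=∅⟩
[11] ⟨C=v; E={v↦33}; K=[if0]⟩
[12] ⟨C=((λx. x) -3); E={v↦33}; K=∅⟩
[13] ⟨C=(λx. x); E={v↦33}; K=[arg]⟩
[14] ⟨C=-3; E={v↦33}; K=[fun]⟩
[15] ⟨C=x; E={x↦-3, v↦33}; K=∅⟩
→ final value -3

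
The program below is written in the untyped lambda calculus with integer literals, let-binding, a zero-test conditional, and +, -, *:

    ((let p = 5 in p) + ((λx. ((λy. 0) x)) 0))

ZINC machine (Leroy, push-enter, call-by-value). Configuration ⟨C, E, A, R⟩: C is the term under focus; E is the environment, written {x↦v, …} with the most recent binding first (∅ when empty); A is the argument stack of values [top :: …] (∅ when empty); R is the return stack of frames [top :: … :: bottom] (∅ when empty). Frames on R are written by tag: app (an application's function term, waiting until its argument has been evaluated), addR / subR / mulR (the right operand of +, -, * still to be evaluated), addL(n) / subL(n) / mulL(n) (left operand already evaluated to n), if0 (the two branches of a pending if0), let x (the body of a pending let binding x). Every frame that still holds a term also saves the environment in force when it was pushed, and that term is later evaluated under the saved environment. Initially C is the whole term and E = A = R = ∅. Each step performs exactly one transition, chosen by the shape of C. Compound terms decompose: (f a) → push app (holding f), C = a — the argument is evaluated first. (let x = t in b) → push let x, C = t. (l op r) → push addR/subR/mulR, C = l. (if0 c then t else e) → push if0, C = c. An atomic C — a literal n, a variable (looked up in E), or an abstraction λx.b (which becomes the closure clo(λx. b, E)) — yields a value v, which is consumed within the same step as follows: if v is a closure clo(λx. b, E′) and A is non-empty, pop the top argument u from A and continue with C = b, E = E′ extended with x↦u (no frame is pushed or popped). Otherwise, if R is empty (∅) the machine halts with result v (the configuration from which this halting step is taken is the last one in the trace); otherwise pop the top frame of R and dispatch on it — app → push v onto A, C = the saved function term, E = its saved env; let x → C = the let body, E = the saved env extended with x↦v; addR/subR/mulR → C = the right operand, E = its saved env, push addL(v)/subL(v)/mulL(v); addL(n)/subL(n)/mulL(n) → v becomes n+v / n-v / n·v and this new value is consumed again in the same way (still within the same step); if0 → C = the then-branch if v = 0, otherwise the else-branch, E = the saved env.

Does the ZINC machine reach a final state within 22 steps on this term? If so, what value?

[0] ⟨C=((let p = 5 in p) + ((λx. ((λy. 0) x)) 0)); E=∅; A=∅; R=∅⟩
[1] ⟨C=(let p = 5 in p); E=∅; A=∅; R=[addR]⟩
[2] ⟨C=5; E=∅; A=∅; R=[let p :: addR]⟩
[3] ⟨C=p; E={p↦5}; A=∅; R=[addR]⟩
[4] ⟨C=((λx. ((λy. 0) x)) 0); E=∅; A=∅; R=[addL(5)]⟩
[5] ⟨C=0; E=∅; A=∅; R=[app :: addL(5)]⟩
[6] ⟨C=(λx. ((λy. 0) x)); E=∅; A=[0]; R=[addL(5)]⟩
[7] ⟨C=((λy. 0) x); E={x↦0}; A=∅; R=[addL(5)]⟩
[8] ⟨C=x; E={x↦0}; A=∅; R=[app :: addL(5)]⟩
[9] ⟨C=(λy. 0); E={x↦0}; A=[0]; R=[addL(5)]⟩
[10] ⟨C=0; E={y↦0, x↦0}; A=∅; R=[addL(5)]⟩
→ final value 5

Answer: 5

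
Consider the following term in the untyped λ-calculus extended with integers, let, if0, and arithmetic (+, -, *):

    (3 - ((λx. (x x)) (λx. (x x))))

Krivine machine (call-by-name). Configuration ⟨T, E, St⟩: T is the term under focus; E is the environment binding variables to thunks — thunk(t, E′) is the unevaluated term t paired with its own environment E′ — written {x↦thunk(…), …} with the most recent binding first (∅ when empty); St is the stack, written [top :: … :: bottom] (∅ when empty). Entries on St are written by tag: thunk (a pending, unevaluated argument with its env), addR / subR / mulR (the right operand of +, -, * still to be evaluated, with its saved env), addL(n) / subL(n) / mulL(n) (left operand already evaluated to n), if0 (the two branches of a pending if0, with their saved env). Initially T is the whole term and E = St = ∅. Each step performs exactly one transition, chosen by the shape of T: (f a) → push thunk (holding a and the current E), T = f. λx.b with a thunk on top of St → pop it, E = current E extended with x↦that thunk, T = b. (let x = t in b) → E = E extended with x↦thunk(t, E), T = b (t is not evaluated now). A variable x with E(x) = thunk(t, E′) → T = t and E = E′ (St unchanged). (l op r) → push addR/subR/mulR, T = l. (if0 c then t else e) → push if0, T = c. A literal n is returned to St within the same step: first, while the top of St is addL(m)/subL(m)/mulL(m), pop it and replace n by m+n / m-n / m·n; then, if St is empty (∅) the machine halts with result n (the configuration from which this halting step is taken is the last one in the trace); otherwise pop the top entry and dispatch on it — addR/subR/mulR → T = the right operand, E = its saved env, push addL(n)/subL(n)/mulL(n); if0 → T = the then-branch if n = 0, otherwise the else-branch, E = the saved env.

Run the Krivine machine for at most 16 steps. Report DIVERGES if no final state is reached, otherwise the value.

Answer: DIVERGES (no final state within 16 steps)

Derivation:
step 0: <T=(3 - ((λx. (x x)) (λx. (x x)))), E=∅, St=∅>
step 1: <T=3, E=∅, St=[subR]>
step 2: <T=((λx. (x x)) (λx. (x x))), E=∅, St=[subL(3)]>
step 3: <T=(λx. (x x)), E=∅, St=[thunk :: subL(3)]>
step 4: <T=(x x), E={x↦thunk((λx. (x x)), ∅)}, St=[subL(3)]>
step 5: <T=x, E={x↦thunk((λx. (x x)), ∅)}, St=[thunk :: subL(3)]>
step 6: <T=(λx. (x x)), E=∅, St=[thunk :: subL(3)]>
step 7: <T=(x x), E={x↦thunk(x, {x↦thunk((λx. (x x)), ∅)})}, St=[subL(3)]>
step 8: <T=x, E={x↦thunk(x, {x↦thunk((λx. (x x)), ∅)})}, St=[thunk :: subL(3)]>
step 9: <T=x, E={x↦thunk((λx. (x x)), ∅)}, St=[thunk :: subL(3)]>
step 10: <T=(λx. (x x)), E=∅, St=[thunk :: subL(3)]>
step 11: <T=(x x), E={x↦thunk(x, {x↦thunk(x, {x↦thunk((λx. (x x)), ∅)})})}, St=[subL(3)]>
step 12: <T=x, E={x↦thunk(x, {x↦thunk(x, {x↦thunk((λx. (x x)), ∅)})})}, St=[thunk :: subL(3)]>
step 13: <T=x, E={x↦thunk(x, {x↦thunk((λx. (x x)), ∅)})}, St=[thunk :: subL(3)]>
step 14: <T=x, E={x↦thunk((λx. (x x)), ∅)}, St=[thunk :: subL(3)]>
step 15: <T=(λx. (x x)), E=∅, St=[thunk :: subL(3)]>
step 16: <T=(x x), E={x↦thunk(x, {x↦thunk(x, {x↦thunk(x, {x↦thunk((λx. (x x)), ∅)})})})}, St=[subL(3)]>
→ 16 transitions taken and the configuration is still not final: no result within 16 steps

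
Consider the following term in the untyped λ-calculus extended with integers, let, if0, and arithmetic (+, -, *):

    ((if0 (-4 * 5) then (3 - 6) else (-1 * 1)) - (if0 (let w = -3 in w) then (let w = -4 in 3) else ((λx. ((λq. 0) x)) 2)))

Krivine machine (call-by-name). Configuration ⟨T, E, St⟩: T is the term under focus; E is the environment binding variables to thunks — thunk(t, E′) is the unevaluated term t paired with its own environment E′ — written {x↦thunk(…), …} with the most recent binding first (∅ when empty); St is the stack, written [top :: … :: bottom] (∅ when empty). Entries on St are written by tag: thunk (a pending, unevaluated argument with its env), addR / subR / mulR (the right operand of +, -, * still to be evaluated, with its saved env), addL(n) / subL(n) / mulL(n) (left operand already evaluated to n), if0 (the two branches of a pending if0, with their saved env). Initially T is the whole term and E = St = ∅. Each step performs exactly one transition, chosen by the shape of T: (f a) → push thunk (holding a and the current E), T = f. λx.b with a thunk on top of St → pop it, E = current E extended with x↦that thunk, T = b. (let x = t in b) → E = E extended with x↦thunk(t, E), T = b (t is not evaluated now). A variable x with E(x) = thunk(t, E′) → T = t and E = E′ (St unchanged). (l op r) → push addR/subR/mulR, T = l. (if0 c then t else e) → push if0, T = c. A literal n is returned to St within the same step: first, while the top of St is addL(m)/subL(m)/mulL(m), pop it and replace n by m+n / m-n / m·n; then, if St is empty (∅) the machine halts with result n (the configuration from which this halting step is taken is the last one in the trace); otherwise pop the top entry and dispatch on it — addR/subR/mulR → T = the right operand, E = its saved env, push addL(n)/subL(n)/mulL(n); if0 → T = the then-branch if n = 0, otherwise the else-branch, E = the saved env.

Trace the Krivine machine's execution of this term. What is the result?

0. [T=((if0 (-4 * 5) then (3 - 6) else (-1 * 1)) - (if0 (let w = -3 in w) then (let w = -4 in 3) else ((λx. ((λq. 0) x)) 2))) | E=∅ | St=∅]
1. [T=(if0 (-4 * 5) then (3 - 6) else (-1 * 1)) | E=∅ | St=[subR]]
2. [T=(-4 * 5) | E=∅ | St=[if0 :: subR]]
3. [T=-4 | E=∅ | St=[mulR :: if0 :: subR]]
4. [T=5 | E=∅ | St=[mulL(-4) :: if0 :: subR]]
5. [T=(-1 * 1) | E=∅ | St=[subR]]
6. [T=-1 | E=∅ | St=[mulR :: subR]]
7. [T=1 | E=∅ | St=[mulL(-1) :: subR]]
8. [T=(if0 (let w = -3 in w) then (let w = -4 in 3) else ((λx. ((λq. 0) x)) 2)) | E=∅ | St=[subL(-1)]]
9. [T=(let w = -3 in w) | E=∅ | St=[if0 :: subL(-1)]]
10. [T=w | E={w↦thunk(-3, ∅)} | St=[if0 :: subL(-1)]]
11. [T=-3 | E=∅ | St=[if0 :: subL(-1)]]
12. [T=((λx. ((λq. 0) x)) 2) | E=∅ | St=[subL(-1)]]
13. [T=(λx. ((λq. 0) x)) | E=∅ | St=[thunk :: subL(-1)]]
14. [T=((λq. 0) x) | E={x↦thunk(2, ∅)} | St=[subL(-1)]]
15. [T=(λq. 0) | E={x↦thunk(2, ∅)} | St=[thunk :: subL(-1)]]
16. [T=0 | E={q↦thunk(x, {x↦thunk(2, ∅)}), x↦thunk(2, ∅)} | St=[subL(-1)]]
→ final value -1

Answer: -1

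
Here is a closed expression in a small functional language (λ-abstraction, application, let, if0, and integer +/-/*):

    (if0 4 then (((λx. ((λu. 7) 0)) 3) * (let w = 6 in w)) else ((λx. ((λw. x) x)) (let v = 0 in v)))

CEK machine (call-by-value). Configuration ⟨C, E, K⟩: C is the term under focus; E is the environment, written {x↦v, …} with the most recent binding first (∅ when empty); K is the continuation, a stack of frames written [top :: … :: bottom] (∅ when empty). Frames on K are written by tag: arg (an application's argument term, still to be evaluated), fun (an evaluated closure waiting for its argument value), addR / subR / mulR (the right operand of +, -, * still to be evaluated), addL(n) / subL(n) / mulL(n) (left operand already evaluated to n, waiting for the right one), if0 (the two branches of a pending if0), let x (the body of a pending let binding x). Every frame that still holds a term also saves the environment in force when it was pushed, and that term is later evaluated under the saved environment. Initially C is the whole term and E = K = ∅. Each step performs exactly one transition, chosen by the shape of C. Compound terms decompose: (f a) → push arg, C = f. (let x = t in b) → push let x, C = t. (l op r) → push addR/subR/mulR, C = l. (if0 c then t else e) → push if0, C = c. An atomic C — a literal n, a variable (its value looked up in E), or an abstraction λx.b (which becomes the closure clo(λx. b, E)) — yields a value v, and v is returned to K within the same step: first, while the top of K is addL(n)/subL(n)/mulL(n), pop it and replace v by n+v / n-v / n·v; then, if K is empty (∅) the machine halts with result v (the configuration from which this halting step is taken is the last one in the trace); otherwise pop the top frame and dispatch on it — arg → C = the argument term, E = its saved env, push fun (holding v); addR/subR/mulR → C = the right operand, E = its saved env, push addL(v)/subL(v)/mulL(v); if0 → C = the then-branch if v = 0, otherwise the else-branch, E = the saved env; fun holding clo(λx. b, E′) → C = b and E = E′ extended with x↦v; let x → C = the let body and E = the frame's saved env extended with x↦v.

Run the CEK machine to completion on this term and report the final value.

Answer: 0

Derivation:
0. ⟨C=(if0 4 then (((λx. ((λu. 7) 0)) 3) * (let w = 6 in w)) else ((λx. ((λw. x) x)) (let v = 0 in v))); E=∅; K=∅⟩
1. ⟨C=4; E=∅; K=[if0]⟩
2. ⟨C=((λx. ((λw. x) x)) (let v = 0 in v)); E=∅; K=∅⟩
3. ⟨C=(λx. ((λw. x) x)); E=∅; K=[arg]⟩
4. ⟨C=(let v = 0 in v); E=∅; K=[fun]⟩
5. ⟨C=0; E=∅; K=[let v :: fun]⟩
6. ⟨C=v; E={v↦0}; K=[fun]⟩
7. ⟨C=((λw. x) x); E={x↦0}; K=∅⟩
8. ⟨C=(λw. x); E={x↦0}; K=[arg]⟩
9. ⟨C=x; E={x↦0}; K=[fun]⟩
10. ⟨C=x; E={w↦0, x↦0}; K=∅⟩
→ final value 0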